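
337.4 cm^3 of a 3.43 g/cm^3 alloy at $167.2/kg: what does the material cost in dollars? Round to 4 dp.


Mass = 337.4*3.43/1000 = 1.157282 kg
Cost = 1.157282 * 167.2 = 193.4976 $


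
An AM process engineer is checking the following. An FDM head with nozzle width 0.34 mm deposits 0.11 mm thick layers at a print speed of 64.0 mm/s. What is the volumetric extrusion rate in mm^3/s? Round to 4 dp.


Rate = 0.34 * 0.11 * 64.0 = 2.3936 mm^3/s


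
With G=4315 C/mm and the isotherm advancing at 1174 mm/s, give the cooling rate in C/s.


CR = 4315 * 1174 = 5065810 C/s


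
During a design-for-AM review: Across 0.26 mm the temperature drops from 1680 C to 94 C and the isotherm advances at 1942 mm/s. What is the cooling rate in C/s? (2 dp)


G = (1680-94)/0.26 = 6100.0 C/mm
CR = 6100.0 * 1942 = 11846200.0 C/s


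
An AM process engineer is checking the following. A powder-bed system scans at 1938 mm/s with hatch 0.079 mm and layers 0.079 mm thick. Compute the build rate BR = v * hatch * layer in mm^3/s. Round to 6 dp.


Rate = 1938 * 0.079 * 0.079 = 12.095058 mm^3/s


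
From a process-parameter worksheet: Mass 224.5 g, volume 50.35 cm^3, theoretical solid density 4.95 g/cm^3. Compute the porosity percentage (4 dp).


rho_part = 224.5 / 50.35 = 4.45878848 g/cm^3
Porosity = (1 - 4.45878848/4.95)*100 = 9.9235 %


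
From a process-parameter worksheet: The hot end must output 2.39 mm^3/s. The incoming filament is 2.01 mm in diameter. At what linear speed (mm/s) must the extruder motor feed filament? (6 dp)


A = pi*(2.01/2)^2 = 3.173087
v = 2.39 / 3.173087 = 0.75321 mm/s


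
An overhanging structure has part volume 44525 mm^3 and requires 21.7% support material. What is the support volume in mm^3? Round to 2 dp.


V_support = 44525 * 0.217 = 9661.93 mm^3


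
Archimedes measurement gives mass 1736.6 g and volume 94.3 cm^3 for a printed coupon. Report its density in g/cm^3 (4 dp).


rho = 1736.6 / 94.3 = 18.4157 g/cm^3


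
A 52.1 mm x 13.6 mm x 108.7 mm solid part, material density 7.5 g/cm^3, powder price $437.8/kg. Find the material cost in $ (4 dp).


V = 52.1 * 13.6 * 108.7 = 77020.472 mm^3 = 77.020472 cm^3
Mass = 77.020472 * 7.5 / 1000 = 0.57765354 kg
Cost = 0.57765354 * 437.8 = 252.8967 $


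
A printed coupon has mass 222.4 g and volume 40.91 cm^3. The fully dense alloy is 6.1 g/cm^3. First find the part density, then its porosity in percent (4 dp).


rho_part = 222.4 / 40.91 = 5.43632364 g/cm^3
Porosity = (1 - 5.43632364/6.1)*100 = 10.8799 %


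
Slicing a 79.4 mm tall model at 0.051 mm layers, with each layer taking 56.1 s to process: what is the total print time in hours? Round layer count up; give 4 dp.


Layers = ceil(79.4/0.051) = 1557
t = 1557 * 56.1 / 3600 = 24.2633 hrs


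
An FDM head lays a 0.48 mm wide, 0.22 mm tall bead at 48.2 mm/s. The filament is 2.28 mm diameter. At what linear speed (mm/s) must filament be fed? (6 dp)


Q = 0.48 * 0.22 * 48.2 = 5.08992 mm^3/s
A_fil = pi*(2.28/2)^2 = 4.08281381 mm^2
v_feed = 5.08992 / 4.08281381 = 1.24667 mm/s


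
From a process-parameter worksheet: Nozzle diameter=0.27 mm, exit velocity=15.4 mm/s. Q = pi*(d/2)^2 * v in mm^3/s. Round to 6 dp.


A = pi*(0.27/2)^2 = 0.05725553 mm^2
Q = 0.05725553 * 15.4 = 0.881735 mm^3/s


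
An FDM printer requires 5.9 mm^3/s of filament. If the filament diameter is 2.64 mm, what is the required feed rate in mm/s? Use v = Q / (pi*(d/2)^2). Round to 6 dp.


A = pi*(2.64/2)^2 = 5.473911
v = 5.9 / 5.473911 = 1.07784 mm/s


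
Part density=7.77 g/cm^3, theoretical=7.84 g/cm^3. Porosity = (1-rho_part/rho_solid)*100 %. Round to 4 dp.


Porosity = (1-7.77/7.84)*100 = 0.8929 %


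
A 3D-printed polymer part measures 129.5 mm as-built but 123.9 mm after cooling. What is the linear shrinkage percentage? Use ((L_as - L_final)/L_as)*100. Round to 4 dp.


Shrinkage = ((129.5-123.9)/129.5)*100 = 4.3243 %


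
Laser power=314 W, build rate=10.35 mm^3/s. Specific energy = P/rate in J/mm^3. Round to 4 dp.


SE = 314 / 10.35 = 30.3382 J/mm^3


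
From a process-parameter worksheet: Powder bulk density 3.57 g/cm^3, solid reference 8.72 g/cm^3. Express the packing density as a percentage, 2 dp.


Packing = (3.57/8.72)*100 = 40.94 %


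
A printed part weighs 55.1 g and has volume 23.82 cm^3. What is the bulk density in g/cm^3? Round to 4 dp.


rho = 55.1 / 23.82 = 2.3132 g/cm^3


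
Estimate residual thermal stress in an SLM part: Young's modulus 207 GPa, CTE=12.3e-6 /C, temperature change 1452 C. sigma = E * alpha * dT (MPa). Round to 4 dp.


sigma = 207*1000 * 12.3e-6 * 1452 = 3696.9372 MPa


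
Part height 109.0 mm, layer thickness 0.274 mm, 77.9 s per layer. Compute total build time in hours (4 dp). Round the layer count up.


Layers = ceil(109.0/0.274) = 398
t = 398 * 77.9 / 3600 = 8.6123 hrs


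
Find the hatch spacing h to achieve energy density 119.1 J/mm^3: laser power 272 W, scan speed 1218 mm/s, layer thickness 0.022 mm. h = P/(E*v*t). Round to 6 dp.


h = 272 / (119.1*1218*0.022) = 0.085229 mm


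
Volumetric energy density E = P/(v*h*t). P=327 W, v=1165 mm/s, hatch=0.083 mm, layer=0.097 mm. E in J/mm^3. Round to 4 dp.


E = 327 / (1165*0.083*0.097) = 34.8636 J/mm^3


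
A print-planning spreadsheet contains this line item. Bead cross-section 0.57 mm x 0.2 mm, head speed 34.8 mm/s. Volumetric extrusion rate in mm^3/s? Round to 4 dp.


Rate = 0.57 * 0.2 * 34.8 = 3.9672 mm^3/s


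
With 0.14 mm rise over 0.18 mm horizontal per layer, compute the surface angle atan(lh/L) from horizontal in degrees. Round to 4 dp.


angle = atan(0.14/0.18) = 37.875 degrees


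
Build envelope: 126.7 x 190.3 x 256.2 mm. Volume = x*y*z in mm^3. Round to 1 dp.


V = 126.7 * 190.3 * 256.2 = 6177240.8 mm^3


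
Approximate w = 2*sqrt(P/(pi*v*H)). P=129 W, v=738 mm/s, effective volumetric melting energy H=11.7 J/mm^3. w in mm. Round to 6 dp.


w = 2*sqrt(129/(pi*738*11.7)) = 0.13792 mm


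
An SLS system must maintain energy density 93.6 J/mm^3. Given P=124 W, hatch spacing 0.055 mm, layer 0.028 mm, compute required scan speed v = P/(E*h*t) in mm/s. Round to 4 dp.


v = 124 / (93.6*0.055*0.028) = 860.2509 mm/s


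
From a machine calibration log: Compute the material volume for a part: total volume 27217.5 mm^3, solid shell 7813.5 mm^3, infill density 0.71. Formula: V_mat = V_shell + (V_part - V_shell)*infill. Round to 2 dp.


V_infill = (27217.5 - 7813.5) * 0.71 = 13776.84
V_total = 7813.5 + 13776.84 = 21590.34 mm^3


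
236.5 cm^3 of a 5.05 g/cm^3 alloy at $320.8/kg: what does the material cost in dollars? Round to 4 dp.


Mass = 236.5*5.05/1000 = 1.194325 kg
Cost = 1.194325 * 320.8 = 383.1395 $


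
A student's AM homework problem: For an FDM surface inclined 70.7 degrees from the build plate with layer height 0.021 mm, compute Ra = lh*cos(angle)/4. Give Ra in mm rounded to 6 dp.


Ra = 0.021 * cos(70.7) / 4 = 0.001735 mm


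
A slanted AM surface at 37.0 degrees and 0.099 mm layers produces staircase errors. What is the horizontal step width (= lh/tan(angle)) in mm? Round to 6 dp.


step = 0.099 / tan(37.0) = 0.131377 mm


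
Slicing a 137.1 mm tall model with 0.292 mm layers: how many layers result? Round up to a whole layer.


Layers = ceil(137.1/0.292) = 470


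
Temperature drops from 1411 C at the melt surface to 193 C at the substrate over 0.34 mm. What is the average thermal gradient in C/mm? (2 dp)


G = (1411-193)/0.34 = 3582.35 C/mm


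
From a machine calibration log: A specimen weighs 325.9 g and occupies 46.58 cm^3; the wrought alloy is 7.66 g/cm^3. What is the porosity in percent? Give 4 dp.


rho_part = 325.9 / 46.58 = 6.99656505 g/cm^3
Porosity = (1 - 6.99656505/7.66)*100 = 8.661 %


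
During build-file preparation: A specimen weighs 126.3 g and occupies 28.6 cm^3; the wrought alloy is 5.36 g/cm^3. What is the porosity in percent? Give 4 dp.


rho_part = 126.3 / 28.6 = 4.41608392 g/cm^3
Porosity = (1 - 4.41608392/5.36)*100 = 17.6104 %


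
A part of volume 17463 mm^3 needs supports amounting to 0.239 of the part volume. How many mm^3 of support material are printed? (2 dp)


V_support = 17463 * 0.239 = 4173.66 mm^3


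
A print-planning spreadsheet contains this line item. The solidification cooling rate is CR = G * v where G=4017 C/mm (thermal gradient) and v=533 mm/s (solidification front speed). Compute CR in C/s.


CR = 4017 * 533 = 2141061 C/s


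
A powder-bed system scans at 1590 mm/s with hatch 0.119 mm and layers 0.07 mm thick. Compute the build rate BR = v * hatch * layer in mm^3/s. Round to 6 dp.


Rate = 1590 * 0.119 * 0.07 = 13.2447 mm^3/s


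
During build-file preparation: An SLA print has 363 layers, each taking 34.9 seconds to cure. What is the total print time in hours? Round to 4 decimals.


t = 363 * 34.9 / 3600 = 3.5191 hrs


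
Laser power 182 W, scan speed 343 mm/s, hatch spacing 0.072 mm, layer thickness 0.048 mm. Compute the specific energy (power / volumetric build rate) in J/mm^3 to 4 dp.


Build rate = 343 * 0.072 * 0.048 = 1.185408 mm^3/s
SE = 182 / 1.185408 = 153.5336 J/mm^3


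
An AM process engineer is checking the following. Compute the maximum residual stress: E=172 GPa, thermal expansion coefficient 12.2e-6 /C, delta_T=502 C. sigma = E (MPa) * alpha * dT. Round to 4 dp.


sigma = 172*1000 * 12.2e-6 * 502 = 1053.3968 MPa


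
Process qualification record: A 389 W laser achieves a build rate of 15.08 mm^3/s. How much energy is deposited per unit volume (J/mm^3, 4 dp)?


SE = 389 / 15.08 = 25.7958 J/mm^3


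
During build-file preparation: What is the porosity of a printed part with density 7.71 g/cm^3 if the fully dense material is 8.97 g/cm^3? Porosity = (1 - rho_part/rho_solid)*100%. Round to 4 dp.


Porosity = (1-7.71/8.97)*100 = 14.0468 %


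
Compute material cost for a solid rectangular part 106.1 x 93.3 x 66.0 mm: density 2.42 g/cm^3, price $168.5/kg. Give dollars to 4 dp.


V = 106.1 * 93.3 * 66.0 = 653342.58 mm^3 = 653.34258 cm^3
Mass = 653.34258 * 2.42 / 1000 = 1.58108904 kg
Cost = 1.58108904 * 168.5 = 266.4135 $


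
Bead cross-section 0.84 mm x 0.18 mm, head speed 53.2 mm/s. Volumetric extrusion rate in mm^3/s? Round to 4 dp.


Rate = 0.84 * 0.18 * 53.2 = 8.0438 mm^3/s


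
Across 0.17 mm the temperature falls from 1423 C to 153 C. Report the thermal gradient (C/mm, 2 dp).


G = (1423-153)/0.17 = 7470.59 C/mm


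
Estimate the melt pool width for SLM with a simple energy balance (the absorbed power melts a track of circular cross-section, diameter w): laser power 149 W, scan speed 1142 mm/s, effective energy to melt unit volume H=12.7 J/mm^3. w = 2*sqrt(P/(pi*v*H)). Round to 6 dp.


w = 2*sqrt(149/(pi*1142*12.7)) = 0.11437 mm


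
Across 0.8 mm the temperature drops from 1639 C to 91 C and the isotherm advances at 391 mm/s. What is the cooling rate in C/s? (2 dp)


G = (1639-91)/0.8 = 1935.0 C/mm
CR = 1935.0 * 391 = 756585.0 C/s


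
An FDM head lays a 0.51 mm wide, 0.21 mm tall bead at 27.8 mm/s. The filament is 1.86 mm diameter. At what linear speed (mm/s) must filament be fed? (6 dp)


Q = 0.51 * 0.21 * 27.8 = 2.97738 mm^3/s
A_fil = pi*(1.86/2)^2 = 2.71716349 mm^2
v_feed = 2.97738 / 2.71716349 = 1.095768 mm/s


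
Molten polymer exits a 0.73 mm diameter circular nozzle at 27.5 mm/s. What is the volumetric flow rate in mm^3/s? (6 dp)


A = pi*(0.73/2)^2 = 0.41853868 mm^2
Q = 0.41853868 * 27.5 = 11.509814 mm^3/s


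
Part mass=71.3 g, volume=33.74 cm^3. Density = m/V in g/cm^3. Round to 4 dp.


rho = 71.3 / 33.74 = 2.1132 g/cm^3


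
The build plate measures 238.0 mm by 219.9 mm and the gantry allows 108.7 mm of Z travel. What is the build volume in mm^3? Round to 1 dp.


V = 238.0 * 219.9 * 108.7 = 5688944.9 mm^3


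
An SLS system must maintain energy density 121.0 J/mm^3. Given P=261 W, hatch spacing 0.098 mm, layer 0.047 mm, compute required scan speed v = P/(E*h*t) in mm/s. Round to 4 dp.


v = 261 / (121.0*0.098*0.047) = 468.3076 mm/s


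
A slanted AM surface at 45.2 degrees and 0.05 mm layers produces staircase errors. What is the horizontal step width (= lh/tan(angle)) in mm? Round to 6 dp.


step = 0.05 / tan(45.2) = 0.049652 mm


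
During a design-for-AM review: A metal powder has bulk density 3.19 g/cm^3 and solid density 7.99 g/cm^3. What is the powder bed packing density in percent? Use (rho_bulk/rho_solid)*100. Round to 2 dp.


Packing = (3.19/7.99)*100 = 39.92 %


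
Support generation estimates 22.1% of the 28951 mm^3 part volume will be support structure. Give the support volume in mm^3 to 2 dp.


V_support = 28951 * 0.221 = 6398.17 mm^3


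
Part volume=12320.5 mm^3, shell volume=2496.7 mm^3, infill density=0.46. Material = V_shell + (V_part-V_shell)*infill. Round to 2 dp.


V_infill = (12320.5 - 2496.7) * 0.46 = 4518.95
V_total = 2496.7 + 4518.95 = 7015.65 mm^3


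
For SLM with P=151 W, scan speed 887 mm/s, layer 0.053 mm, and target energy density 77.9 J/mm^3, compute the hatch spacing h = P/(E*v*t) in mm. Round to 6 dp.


h = 151 / (77.9*887*0.053) = 0.041233 mm


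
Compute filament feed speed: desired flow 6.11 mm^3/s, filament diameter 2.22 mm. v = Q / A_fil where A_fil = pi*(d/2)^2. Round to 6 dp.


A = pi*(2.22/2)^2 = 3.870756
v = 6.11 / 3.870756 = 1.578503 mm/s


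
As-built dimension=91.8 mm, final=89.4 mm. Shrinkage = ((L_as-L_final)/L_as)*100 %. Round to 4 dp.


Shrinkage = ((91.8-89.4)/91.8)*100 = 2.6144 %


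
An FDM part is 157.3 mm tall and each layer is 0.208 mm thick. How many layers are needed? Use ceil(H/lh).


Layers = ceil(157.3/0.208) = 757


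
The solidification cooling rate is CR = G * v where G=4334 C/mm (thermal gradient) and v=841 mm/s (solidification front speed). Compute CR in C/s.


CR = 4334 * 841 = 3644894 C/s


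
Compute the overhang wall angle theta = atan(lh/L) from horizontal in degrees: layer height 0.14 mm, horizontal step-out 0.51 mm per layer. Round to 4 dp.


angle = atan(0.14/0.51) = 15.3501 degrees


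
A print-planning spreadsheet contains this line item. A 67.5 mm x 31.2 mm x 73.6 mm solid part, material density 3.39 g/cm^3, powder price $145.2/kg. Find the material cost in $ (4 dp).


V = 67.5 * 31.2 * 73.6 = 155001.6 mm^3 = 155.0016 cm^3
Mass = 155.0016 * 3.39 / 1000 = 0.52545542 kg
Cost = 0.52545542 * 145.2 = 76.2961 $


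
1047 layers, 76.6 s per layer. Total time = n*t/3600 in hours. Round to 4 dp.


t = 1047 * 76.6 / 3600 = 22.2778 hrs


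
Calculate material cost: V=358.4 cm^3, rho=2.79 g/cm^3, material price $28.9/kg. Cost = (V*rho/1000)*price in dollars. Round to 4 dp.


Mass = 358.4*2.79/1000 = 0.999936 kg
Cost = 0.999936 * 28.9 = 28.8982 $


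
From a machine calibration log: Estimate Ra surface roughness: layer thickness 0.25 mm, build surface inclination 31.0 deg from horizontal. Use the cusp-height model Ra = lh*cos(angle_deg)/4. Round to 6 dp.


Ra = 0.25 * cos(31.0) / 4 = 0.053573 mm


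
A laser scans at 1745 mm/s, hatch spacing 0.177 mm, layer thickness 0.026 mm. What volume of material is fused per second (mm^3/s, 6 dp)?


Rate = 1745 * 0.177 * 0.026 = 8.03049 mm^3/s


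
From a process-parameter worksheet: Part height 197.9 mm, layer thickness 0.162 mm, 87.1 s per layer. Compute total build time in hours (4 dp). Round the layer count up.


Layers = ceil(197.9/0.162) = 1222
t = 1222 * 87.1 / 3600 = 29.5656 hrs


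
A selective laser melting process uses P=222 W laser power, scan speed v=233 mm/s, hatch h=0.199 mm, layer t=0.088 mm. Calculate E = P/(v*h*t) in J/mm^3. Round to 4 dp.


E = 222 / (233*0.199*0.088) = 54.4078 J/mm^3


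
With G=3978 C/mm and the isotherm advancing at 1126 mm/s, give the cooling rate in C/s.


CR = 3978 * 1126 = 4479228 C/s


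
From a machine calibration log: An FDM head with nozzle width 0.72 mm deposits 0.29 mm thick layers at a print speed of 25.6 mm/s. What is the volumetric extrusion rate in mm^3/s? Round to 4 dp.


Rate = 0.72 * 0.29 * 25.6 = 5.3453 mm^3/s


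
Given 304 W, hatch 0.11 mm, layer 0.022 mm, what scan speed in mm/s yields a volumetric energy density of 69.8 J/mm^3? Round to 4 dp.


v = 304 / (69.8*0.11*0.022) = 1799.7111 mm/s


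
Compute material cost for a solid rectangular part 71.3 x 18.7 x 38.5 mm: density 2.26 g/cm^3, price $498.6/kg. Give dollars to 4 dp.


V = 71.3 * 18.7 * 38.5 = 51332.435 mm^3 = 51.332435 cm^3
Mass = 51.332435 * 2.26 / 1000 = 0.1160113 kg
Cost = 0.1160113 * 498.6 = 57.8432 $


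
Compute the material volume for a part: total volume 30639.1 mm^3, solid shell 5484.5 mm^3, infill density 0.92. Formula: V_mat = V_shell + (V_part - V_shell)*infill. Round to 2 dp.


V_infill = (30639.1 - 5484.5) * 0.92 = 23142.23
V_total = 5484.5 + 23142.23 = 28626.73 mm^3


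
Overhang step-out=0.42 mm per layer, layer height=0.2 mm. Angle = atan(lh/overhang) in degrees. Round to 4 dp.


angle = atan(0.2/0.42) = 25.4633 degrees


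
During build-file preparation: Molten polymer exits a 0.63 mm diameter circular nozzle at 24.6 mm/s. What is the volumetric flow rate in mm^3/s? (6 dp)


A = pi*(0.63/2)^2 = 0.31172453 mm^2
Q = 0.31172453 * 24.6 = 7.668423 mm^3/s


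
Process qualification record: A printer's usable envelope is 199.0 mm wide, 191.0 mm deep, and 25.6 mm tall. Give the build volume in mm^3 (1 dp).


V = 199.0 * 191.0 * 25.6 = 973030.4 mm^3


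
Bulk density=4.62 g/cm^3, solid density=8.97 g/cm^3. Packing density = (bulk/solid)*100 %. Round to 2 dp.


Packing = (4.62/8.97)*100 = 51.51 %


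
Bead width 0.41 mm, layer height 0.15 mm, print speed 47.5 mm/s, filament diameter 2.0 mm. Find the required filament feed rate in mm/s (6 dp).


Q = 0.41 * 0.15 * 47.5 = 2.92125 mm^3/s
A_fil = pi*(2.0/2)^2 = 3.14159265 mm^2
v_feed = 2.92125 / 3.14159265 = 0.929863 mm/s


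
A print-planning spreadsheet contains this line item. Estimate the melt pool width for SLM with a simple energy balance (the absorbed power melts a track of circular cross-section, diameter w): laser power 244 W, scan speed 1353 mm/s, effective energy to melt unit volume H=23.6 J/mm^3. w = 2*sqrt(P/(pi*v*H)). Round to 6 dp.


w = 2*sqrt(244/(pi*1353*23.6)) = 0.098638 mm


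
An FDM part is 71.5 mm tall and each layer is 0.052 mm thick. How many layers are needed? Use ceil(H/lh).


Layers = ceil(71.5/0.052) = 1375


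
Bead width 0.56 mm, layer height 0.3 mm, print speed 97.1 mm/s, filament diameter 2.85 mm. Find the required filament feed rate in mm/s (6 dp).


Q = 0.56 * 0.3 * 97.1 = 16.3128 mm^3/s
A_fil = pi*(2.85/2)^2 = 6.37939658 mm^2
v_feed = 16.3128 / 6.37939658 = 2.557107 mm/s


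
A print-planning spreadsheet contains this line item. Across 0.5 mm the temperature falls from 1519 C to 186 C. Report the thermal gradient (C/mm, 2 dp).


G = (1519-186)/0.5 = 2666.0 C/mm


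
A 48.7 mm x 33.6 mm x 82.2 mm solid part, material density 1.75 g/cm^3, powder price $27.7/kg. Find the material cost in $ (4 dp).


V = 48.7 * 33.6 * 82.2 = 134505.504 mm^3 = 134.505504 cm^3
Mass = 134.505504 * 1.75 / 1000 = 0.23538463 kg
Cost = 0.23538463 * 27.7 = 6.5202 $


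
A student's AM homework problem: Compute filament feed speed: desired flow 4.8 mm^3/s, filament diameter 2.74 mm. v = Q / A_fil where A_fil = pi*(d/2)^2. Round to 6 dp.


A = pi*(2.74/2)^2 = 5.896455
v = 4.8 / 5.896455 = 0.814048 mm/s


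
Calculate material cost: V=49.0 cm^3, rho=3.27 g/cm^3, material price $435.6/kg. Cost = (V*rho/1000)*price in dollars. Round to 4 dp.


Mass = 49.0*3.27/1000 = 0.16023 kg
Cost = 0.16023 * 435.6 = 69.7962 $


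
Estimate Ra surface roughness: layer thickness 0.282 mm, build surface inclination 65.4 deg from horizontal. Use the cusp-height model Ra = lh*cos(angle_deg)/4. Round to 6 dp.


Ra = 0.282 * cos(65.4) / 4 = 0.029348 mm


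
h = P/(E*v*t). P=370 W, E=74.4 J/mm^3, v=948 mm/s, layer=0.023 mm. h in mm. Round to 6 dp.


h = 370 / (74.4*948*0.023) = 0.228083 mm


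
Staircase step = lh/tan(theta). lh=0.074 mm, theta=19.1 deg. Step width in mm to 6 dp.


step = 0.074 / tan(19.1) = 0.213699 mm


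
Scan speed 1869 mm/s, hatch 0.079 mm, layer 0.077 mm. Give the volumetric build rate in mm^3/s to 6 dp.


Rate = 1869 * 0.079 * 0.077 = 11.369127 mm^3/s


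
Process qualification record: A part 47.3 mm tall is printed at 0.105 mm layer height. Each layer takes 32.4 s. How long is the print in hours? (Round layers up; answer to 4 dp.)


Layers = ceil(47.3/0.105) = 451
t = 451 * 32.4 / 3600 = 4.059 hrs


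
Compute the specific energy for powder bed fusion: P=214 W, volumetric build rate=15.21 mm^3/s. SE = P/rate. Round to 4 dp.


SE = 214 / 15.21 = 14.0697 J/mm^3


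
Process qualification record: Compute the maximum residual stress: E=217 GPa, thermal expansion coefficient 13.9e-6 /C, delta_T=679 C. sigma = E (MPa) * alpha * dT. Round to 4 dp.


sigma = 217*1000 * 13.9e-6 * 679 = 2048.0677 MPa


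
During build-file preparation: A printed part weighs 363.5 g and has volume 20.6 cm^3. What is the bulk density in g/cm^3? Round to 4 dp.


rho = 363.5 / 20.6 = 17.6456 g/cm^3


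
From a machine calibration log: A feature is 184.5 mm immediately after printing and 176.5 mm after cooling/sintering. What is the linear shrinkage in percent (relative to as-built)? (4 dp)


Shrinkage = ((184.5-176.5)/184.5)*100 = 4.336 %


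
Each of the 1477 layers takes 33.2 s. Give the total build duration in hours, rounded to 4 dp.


t = 1477 * 33.2 / 3600 = 13.6212 hrs


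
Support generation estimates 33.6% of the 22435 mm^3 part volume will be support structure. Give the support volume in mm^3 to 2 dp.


V_support = 22435 * 0.336 = 7538.16 mm^3


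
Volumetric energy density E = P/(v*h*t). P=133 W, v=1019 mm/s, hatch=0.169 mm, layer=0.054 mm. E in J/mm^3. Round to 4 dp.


E = 133 / (1019*0.169*0.054) = 14.302 J/mm^3


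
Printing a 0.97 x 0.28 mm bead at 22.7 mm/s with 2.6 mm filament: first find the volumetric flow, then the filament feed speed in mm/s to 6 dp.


Q = 0.97 * 0.28 * 22.7 = 6.16532 mm^3/s
A_fil = pi*(2.6/2)^2 = 5.30929158 mm^2
v_feed = 6.16532 / 5.30929158 = 1.161232 mm/s


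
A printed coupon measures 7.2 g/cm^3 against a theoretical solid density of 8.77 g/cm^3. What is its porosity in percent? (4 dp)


Porosity = (1-7.2/8.77)*100 = 17.9019 %


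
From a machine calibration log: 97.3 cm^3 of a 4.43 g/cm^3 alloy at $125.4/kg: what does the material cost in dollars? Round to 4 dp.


Mass = 97.3*4.43/1000 = 0.431039 kg
Cost = 0.431039 * 125.4 = 54.0523 $


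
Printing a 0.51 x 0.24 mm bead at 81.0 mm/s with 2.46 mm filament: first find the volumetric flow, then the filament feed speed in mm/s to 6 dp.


Q = 0.51 * 0.24 * 81.0 = 9.9144 mm^3/s
A_fil = pi*(2.46/2)^2 = 4.75291553 mm^2
v_feed = 9.9144 / 4.75291553 = 2.085962 mm/s


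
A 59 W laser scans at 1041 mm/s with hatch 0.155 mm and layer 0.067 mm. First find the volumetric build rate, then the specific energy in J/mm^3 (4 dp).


Build rate = 1041 * 0.155 * 0.067 = 10.810785 mm^3/s
SE = 59 / 10.810785 = 5.4575 J/mm^3


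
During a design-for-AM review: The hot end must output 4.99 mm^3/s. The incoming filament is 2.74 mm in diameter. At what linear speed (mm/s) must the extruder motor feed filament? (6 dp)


A = pi*(2.74/2)^2 = 5.896455
v = 4.99 / 5.896455 = 0.846271 mm/s


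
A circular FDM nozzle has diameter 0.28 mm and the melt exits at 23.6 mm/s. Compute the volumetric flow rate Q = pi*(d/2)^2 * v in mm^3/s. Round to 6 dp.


A = pi*(0.28/2)^2 = 0.06157522 mm^2
Q = 0.06157522 * 23.6 = 1.453175 mm^3/s


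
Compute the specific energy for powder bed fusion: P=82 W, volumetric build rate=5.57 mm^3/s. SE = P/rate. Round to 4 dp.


SE = 82 / 5.57 = 14.7217 J/mm^3


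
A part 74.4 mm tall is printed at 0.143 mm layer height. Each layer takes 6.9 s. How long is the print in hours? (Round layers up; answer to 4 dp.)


Layers = ceil(74.4/0.143) = 521
t = 521 * 6.9 / 3600 = 0.9986 hrs


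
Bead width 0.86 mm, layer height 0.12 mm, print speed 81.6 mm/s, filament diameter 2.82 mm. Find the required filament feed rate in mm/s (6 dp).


Q = 0.86 * 0.12 * 81.6 = 8.42112 mm^3/s
A_fil = pi*(2.82/2)^2 = 6.24580035 mm^2
v_feed = 8.42112 / 6.24580035 = 1.348285 mm/s


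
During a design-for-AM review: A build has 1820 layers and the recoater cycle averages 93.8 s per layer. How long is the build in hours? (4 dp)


t = 1820 * 93.8 / 3600 = 47.4211 hrs


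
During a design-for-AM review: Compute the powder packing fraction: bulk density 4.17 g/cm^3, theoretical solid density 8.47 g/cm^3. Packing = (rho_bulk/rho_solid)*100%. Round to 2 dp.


Packing = (4.17/8.47)*100 = 49.23 %


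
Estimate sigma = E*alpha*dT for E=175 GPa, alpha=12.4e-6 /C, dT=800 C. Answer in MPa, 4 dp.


sigma = 175*1000 * 12.4e-6 * 800 = 1736.0 MPa


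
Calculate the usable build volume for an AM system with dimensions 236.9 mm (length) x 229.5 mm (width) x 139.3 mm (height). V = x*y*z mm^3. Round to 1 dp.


V = 236.9 * 229.5 * 139.3 = 7573539.0 mm^3


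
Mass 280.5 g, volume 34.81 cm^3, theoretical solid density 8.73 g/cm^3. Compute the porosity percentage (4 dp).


rho_part = 280.5 / 34.81 = 8.0580293 g/cm^3
Porosity = (1 - 8.0580293/8.73)*100 = 7.6973 %


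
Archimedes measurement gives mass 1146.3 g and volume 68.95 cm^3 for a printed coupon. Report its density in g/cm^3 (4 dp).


rho = 1146.3 / 68.95 = 16.6251 g/cm^3


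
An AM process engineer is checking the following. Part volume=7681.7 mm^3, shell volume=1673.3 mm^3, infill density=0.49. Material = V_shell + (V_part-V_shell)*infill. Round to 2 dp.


V_infill = (7681.7 - 1673.3) * 0.49 = 2944.12
V_total = 1673.3 + 2944.12 = 4617.42 mm^3


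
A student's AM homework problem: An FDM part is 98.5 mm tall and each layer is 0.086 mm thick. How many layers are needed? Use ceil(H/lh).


Layers = ceil(98.5/0.086) = 1146


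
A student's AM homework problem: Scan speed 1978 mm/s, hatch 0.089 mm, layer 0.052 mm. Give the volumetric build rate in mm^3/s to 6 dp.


Rate = 1978 * 0.089 * 0.052 = 9.154184 mm^3/s


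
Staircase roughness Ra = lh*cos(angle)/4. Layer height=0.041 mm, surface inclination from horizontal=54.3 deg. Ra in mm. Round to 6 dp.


Ra = 0.041 * cos(54.3) / 4 = 0.005981 mm


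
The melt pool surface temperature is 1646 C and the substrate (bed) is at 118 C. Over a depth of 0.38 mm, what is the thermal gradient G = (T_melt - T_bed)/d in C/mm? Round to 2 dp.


G = (1646-118)/0.38 = 4021.05 C/mm


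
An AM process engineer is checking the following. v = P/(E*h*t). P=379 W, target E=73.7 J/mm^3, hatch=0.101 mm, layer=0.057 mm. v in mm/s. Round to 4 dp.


v = 379 / (73.7*0.101*0.057) = 893.2551 mm/s


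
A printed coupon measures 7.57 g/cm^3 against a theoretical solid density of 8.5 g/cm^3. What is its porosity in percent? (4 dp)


Porosity = (1-7.57/8.5)*100 = 10.9412 %


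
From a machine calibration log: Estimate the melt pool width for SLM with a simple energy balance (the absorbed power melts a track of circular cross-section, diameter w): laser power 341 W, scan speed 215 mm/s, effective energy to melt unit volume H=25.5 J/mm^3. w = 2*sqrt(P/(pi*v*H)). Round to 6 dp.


w = 2*sqrt(341/(pi*215*25.5)) = 0.281412 mm


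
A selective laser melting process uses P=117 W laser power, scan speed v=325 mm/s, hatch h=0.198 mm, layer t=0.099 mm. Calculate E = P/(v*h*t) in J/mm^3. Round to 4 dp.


E = 117 / (325*0.198*0.099) = 18.3655 J/mm^3


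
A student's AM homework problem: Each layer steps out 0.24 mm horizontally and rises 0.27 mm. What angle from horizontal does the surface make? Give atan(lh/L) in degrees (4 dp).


angle = atan(0.27/0.24) = 48.3665 degrees


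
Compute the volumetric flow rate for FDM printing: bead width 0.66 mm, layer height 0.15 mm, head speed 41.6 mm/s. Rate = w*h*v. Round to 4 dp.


Rate = 0.66 * 0.15 * 41.6 = 4.1184 mm^3/s


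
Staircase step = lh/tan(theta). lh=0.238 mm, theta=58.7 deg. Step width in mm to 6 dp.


step = 0.238 / tan(58.7) = 0.144706 mm


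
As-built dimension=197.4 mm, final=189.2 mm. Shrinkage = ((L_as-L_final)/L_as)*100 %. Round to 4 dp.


Shrinkage = ((197.4-189.2)/197.4)*100 = 4.154 %


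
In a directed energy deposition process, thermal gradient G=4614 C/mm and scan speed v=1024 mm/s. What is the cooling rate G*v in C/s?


CR = 4614 * 1024 = 4724736 C/s


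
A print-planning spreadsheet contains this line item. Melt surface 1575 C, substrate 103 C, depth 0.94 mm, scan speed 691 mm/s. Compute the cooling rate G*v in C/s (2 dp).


G = (1575-103)/0.94 = 1565.95744681 C/mm
CR = 1565.95744681 * 691 = 1082076.6 C/s


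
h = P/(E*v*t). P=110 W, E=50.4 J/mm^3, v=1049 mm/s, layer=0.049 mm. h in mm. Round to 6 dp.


h = 110 / (50.4*1049*0.049) = 0.042461 mm


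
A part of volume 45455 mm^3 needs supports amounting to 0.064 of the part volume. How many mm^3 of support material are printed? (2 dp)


V_support = 45455 * 0.064 = 2909.12 mm^3


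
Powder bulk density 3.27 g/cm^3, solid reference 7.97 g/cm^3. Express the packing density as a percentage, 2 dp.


Packing = (3.27/7.97)*100 = 41.03 %


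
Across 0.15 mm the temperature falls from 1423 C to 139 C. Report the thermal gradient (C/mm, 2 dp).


G = (1423-139)/0.15 = 8560.0 C/mm


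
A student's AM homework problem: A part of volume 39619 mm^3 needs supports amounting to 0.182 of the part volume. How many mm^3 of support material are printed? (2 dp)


V_support = 39619 * 0.182 = 7210.66 mm^3


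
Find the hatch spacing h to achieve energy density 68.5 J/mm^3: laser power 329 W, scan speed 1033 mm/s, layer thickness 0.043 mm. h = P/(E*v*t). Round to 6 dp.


h = 329 / (68.5*1033*0.043) = 0.108128 mm


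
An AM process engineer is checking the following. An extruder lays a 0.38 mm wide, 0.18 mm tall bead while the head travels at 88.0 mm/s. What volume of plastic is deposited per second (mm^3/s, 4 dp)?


Rate = 0.38 * 0.18 * 88.0 = 6.0192 mm^3/s


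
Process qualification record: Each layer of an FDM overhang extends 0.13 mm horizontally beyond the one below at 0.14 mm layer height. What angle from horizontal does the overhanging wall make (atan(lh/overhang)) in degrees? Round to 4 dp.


angle = atan(0.14/0.13) = 47.1211 degrees


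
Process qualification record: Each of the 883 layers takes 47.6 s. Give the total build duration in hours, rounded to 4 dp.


t = 883 * 47.6 / 3600 = 11.6752 hrs


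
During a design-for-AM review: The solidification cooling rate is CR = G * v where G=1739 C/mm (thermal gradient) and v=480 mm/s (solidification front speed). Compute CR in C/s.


CR = 1739 * 480 = 834720 C/s


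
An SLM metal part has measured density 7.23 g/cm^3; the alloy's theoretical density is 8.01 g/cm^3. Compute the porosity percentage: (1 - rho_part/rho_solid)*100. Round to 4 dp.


Porosity = (1-7.23/8.01)*100 = 9.7378 %


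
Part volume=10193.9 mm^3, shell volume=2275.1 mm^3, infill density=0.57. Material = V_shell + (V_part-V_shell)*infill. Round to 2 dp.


V_infill = (10193.9 - 2275.1) * 0.57 = 4513.72
V_total = 2275.1 + 4513.72 = 6788.82 mm^3


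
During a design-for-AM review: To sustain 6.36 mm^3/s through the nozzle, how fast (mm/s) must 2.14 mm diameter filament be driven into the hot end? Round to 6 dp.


A = pi*(2.14/2)^2 = 3.596809
v = 6.36 / 3.596809 = 1.768234 mm/s


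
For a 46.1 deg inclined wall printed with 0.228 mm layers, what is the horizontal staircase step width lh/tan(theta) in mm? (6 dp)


step = 0.228 / tan(46.1) = 0.219409 mm


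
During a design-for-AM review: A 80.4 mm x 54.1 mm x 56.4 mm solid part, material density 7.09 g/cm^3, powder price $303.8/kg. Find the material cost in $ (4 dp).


V = 80.4 * 54.1 * 56.4 = 245319.696 mm^3 = 245.319696 cm^3
Mass = 245.319696 * 7.09 / 1000 = 1.73931664 kg
Cost = 1.73931664 * 303.8 = 528.4044 $


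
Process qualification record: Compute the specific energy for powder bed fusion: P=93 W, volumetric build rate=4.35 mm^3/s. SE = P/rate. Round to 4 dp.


SE = 93 / 4.35 = 21.3793 J/mm^3


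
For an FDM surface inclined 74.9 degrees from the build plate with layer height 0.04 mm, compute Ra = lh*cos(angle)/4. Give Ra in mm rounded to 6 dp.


Ra = 0.04 * cos(74.9) / 4 = 0.002605 mm


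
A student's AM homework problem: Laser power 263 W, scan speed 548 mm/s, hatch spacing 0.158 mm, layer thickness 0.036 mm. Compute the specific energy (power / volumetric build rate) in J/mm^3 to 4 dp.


Build rate = 548 * 0.158 * 0.036 = 3.117024 mm^3/s
SE = 263 / 3.117024 = 84.3754 J/mm^3


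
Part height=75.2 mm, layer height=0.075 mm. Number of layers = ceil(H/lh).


Layers = ceil(75.2/0.075) = 1003


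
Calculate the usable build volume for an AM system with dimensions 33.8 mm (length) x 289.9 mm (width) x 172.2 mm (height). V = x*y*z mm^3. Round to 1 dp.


V = 33.8 * 289.9 * 172.2 = 1687322.4 mm^3


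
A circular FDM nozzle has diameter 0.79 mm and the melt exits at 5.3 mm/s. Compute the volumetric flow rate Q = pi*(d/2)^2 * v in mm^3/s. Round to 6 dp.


A = pi*(0.79/2)^2 = 0.49016699 mm^2
Q = 0.49016699 * 5.3 = 2.597885 mm^3/s


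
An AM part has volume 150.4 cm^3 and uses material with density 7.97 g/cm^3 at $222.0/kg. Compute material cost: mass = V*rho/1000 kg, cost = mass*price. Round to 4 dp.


Mass = 150.4*7.97/1000 = 1.198688 kg
Cost = 1.198688 * 222.0 = 266.1087 $


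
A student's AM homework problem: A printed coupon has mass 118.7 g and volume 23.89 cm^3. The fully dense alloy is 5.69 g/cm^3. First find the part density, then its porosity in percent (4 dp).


rho_part = 118.7 / 23.89 = 4.96860611 g/cm^3
Porosity = (1 - 4.96860611/5.69)*100 = 12.6783 %


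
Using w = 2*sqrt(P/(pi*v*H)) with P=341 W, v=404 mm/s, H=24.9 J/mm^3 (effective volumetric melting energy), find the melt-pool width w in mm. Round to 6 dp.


w = 2*sqrt(341/(pi*404*24.9)) = 0.20775 mm


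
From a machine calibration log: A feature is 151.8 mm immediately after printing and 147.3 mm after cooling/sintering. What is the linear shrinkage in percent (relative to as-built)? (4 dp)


Shrinkage = ((151.8-147.3)/151.8)*100 = 2.9644 %


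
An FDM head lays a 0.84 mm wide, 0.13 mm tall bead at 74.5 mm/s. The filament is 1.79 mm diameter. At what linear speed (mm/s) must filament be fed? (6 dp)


Q = 0.84 * 0.13 * 74.5 = 8.1354 mm^3/s
A_fil = pi*(1.79/2)^2 = 2.51649426 mm^2
v_feed = 8.1354 / 2.51649426 = 3.232831 mm/s


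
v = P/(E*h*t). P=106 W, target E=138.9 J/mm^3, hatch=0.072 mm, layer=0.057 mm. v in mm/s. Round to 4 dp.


v = 106 / (138.9*0.072*0.057) = 185.95 mm/s


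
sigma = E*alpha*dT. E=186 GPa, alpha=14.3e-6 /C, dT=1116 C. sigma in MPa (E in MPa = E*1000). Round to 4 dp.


sigma = 186*1000 * 14.3e-6 * 1116 = 2968.3368 MPa


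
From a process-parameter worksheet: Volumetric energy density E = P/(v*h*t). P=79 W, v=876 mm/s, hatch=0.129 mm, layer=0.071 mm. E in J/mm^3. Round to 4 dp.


E = 79 / (876*0.129*0.071) = 9.8463 J/mm^3


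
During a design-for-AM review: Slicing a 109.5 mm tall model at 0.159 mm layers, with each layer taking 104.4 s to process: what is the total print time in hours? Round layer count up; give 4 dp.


Layers = ceil(109.5/0.159) = 689
t = 689 * 104.4 / 3600 = 19.981 hrs


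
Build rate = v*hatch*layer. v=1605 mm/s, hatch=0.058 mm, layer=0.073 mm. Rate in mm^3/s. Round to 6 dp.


Rate = 1605 * 0.058 * 0.073 = 6.79557 mm^3/s


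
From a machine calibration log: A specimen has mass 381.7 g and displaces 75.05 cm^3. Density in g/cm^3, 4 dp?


rho = 381.7 / 75.05 = 5.0859 g/cm^3


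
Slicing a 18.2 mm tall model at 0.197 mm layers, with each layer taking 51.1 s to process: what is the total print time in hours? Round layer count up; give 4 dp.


Layers = ceil(18.2/0.197) = 93
t = 93 * 51.1 / 3600 = 1.3201 hrs


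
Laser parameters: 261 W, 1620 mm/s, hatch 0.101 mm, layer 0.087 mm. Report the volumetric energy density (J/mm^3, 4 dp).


E = 261 / (1620*0.101*0.087) = 18.3352 J/mm^3


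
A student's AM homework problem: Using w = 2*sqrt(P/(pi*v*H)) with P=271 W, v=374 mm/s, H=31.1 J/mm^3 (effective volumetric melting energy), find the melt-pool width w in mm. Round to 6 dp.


w = 2*sqrt(271/(pi*374*31.1)) = 0.172236 mm


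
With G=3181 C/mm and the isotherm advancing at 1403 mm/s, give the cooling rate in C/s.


CR = 3181 * 1403 = 4462943 C/s


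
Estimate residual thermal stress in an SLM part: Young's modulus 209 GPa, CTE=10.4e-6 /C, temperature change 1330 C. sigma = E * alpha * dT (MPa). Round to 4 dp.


sigma = 209*1000 * 10.4e-6 * 1330 = 2890.888 MPa


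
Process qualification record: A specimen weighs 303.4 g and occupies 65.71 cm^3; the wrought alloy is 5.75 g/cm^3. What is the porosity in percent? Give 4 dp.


rho_part = 303.4 / 65.71 = 4.61725765 g/cm^3
Porosity = (1 - 4.61725765/5.75)*100 = 19.6999 %


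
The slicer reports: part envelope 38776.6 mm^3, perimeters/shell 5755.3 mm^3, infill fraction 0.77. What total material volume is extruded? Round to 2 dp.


V_infill = (38776.6 - 5755.3) * 0.77 = 25426.4
V_total = 5755.3 + 25426.4 = 31181.7 mm^3


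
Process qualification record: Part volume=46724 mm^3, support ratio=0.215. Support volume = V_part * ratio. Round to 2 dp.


V_support = 46724 * 0.215 = 10045.66 mm^3


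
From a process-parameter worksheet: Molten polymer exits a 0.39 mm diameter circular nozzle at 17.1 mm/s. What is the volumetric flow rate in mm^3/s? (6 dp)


A = pi*(0.39/2)^2 = 0.11945906 mm^2
Q = 0.11945906 * 17.1 = 2.04275 mm^3/s


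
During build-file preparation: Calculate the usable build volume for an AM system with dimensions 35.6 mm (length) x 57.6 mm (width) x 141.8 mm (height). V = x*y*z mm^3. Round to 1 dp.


V = 35.6 * 57.6 * 141.8 = 290769.4 mm^3


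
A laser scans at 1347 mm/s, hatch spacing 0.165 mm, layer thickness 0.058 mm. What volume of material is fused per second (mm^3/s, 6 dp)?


Rate = 1347 * 0.165 * 0.058 = 12.89079 mm^3/s


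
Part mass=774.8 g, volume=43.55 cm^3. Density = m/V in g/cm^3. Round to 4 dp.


rho = 774.8 / 43.55 = 17.791 g/cm^3


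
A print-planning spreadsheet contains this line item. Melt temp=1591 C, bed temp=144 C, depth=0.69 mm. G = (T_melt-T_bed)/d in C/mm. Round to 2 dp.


G = (1591-144)/0.69 = 2097.1 C/mm


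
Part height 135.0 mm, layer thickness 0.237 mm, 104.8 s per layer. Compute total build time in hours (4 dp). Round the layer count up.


Layers = ceil(135.0/0.237) = 570
t = 570 * 104.8 / 3600 = 16.5933 hrs


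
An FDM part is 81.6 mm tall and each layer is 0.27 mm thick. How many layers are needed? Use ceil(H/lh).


Layers = ceil(81.6/0.27) = 303


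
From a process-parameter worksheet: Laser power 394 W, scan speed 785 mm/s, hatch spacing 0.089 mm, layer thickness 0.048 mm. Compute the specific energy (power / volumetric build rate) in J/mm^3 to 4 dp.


Build rate = 785 * 0.089 * 0.048 = 3.35352 mm^3/s
SE = 394 / 3.35352 = 117.4885 J/mm^3


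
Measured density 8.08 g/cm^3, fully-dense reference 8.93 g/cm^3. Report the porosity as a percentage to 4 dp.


Porosity = (1-8.08/8.93)*100 = 9.5185 %


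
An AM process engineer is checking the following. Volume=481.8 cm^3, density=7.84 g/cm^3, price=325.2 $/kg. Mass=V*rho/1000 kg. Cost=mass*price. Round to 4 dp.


Mass = 481.8*7.84/1000 = 3.777312 kg
Cost = 3.777312 * 325.2 = 1228.3819 $


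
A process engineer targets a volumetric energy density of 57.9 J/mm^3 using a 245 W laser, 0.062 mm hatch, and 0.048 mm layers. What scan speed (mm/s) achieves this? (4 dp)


v = 245 / (57.9*0.062*0.048) = 1421.8527 mm/s
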